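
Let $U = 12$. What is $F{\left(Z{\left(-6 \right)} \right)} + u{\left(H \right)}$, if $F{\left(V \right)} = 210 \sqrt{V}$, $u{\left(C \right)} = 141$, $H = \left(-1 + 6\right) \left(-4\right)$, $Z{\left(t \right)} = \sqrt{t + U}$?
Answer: $141 + 210 \sqrt[4]{6} \approx 469.67$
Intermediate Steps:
$Z{\left(t \right)} = \sqrt{12 + t}$ ($Z{\left(t \right)} = \sqrt{t + 12} = \sqrt{12 + t}$)
$H = -20$ ($H = 5 \left(-4\right) = -20$)
$F{\left(Z{\left(-6 \right)} \right)} + u{\left(H \right)} = 210 \sqrt{\sqrt{12 - 6}} + 141 = 210 \sqrt{\sqrt{6}} + 141 = 210 \sqrt[4]{6} + 141 = 141 + 210 \sqrt[4]{6}$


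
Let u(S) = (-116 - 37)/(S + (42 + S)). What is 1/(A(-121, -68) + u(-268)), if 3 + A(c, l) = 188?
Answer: 494/91543 ≈ 0.0053964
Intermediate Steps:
A(c, l) = 185 (A(c, l) = -3 + 188 = 185)
u(S) = -153/(42 + 2*S)
1/(A(-121, -68) + u(-268)) = 1/(185 - 153/(42 + 2*(-268))) = 1/(185 - 153/(42 - 536)) = 1/(185 - 153/(-494)) = 1/(185 - 153*(-1/494)) = 1/(185 + 153/494) = 1/(91543/494) = 494/91543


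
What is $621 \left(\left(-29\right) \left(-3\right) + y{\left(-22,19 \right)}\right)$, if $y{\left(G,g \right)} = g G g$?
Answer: $-4877955$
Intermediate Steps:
$y{\left(G,g \right)} = G g^{2}$
$621 \left(\left(-29\right) \left(-3\right) + y{\left(-22,19 \right)}\right) = 621 \left(\left(-29\right) \left(-3\right) - 22 \cdot 19^{2}\right) = 621 \left(87 - 7942\right) = 621 \left(-7855\right) = -4877955$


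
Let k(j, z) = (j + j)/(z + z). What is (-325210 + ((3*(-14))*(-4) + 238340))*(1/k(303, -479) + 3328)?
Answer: -87387379310/303 ≈ -2.8841e+8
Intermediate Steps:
k(j, z) = j/z (k(j, z) = (2*j)/((2*z)) = (2*j)*(1/(2*z)) = j/z)
(-325210 + ((3*(-14))*(-4) + 238340))*(1/k(303, -479) + 3328) = (-325210 + ((3*(-14))*(-4) + 238340))*(1/(303/(-479)) + 3328) = (-325210 + (-42*(-4) + 238340))*(1/(303*(-1/479)) + 3328) = (-325210 + (168 + 238340))*(1/(-303/479) + 3328) = (-325210 + 238508)*(-479/303 + 3328) = -86702*1007905/303 = -87387379310/303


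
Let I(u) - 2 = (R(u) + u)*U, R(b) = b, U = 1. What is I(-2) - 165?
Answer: -167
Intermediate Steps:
I(u) = 2 + 2*u (I(u) = 2 + (u + u)*1 = 2 + (2*u)*1 = 2 + 2*u)
I(-2) - 165 = (2 + 2*(-2)) - 165 = (2 - 4) - 165 = -2 - 165 = -167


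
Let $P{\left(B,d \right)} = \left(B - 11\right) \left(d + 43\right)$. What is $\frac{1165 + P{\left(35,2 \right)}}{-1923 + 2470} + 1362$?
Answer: $\frac{747259}{547} \approx 1366.1$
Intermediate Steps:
$P{\left(B,d \right)} = \left(-11 + B\right) \left(43 + d\right)$
$\frac{1165 + P{\left(35,2 \right)}}{-1923 + 2470} + 1362 = \frac{1165 + \left(-473 - 22 + 43 \cdot 35 + 35 \cdot 2\right)}{-1923 + 2470} + 1362 = \frac{1165 + \left(-473 - 22 + 1505 + 70\right)}{547} + 1362 = \left(1165 + 1080\right) \frac{1}{547} + 1362 = 2245 \cdot \frac{1}{547} + 1362 = \frac{2245}{547} + 1362 = \frac{747259}{547}$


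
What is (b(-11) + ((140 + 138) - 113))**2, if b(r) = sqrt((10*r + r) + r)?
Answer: 27093 + 660*I*sqrt(33) ≈ 27093.0 + 3791.4*I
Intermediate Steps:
b(r) = 2*sqrt(3)*sqrt(r) (b(r) = sqrt(11*r + r) = sqrt(12*r) = 2*sqrt(3)*sqrt(r))
(b(-11) + ((140 + 138) - 113))**2 = (2*sqrt(3)*sqrt(-11) + ((140 + 138) - 113))**2 = (2*sqrt(3)*(I*sqrt(11)) + (278 - 113))**2 = (2*I*sqrt(33) + 165)**2 = (165 + 2*I*sqrt(33))**2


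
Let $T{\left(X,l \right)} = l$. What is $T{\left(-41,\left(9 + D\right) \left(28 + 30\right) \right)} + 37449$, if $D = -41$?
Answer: $35593$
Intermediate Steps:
$T{\left(-41,\left(9 + D\right) \left(28 + 30\right) \right)} + 37449 = \left(9 - 41\right) \left(28 + 30\right) + 37449 = \left(-32\right) 58 + 37449 = -1856 + 37449 = 35593$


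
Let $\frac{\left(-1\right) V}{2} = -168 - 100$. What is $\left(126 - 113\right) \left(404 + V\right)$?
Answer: $12220$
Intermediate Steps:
$V = 536$ ($V = - 2 \left(-168 - 100\right) = \left(-2\right) \left(-268\right) = 536$)
$\left(126 - 113\right) \left(404 + V\right) = \left(126 - 113\right) \left(404 + 536\right) = 13 \cdot 940 = 12220$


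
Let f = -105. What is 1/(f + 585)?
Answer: 1/480 ≈ 0.0020833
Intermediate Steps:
1/(f + 585) = 1/(-105 + 585) = 1/480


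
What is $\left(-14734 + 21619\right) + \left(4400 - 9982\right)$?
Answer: $1303$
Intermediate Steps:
$\left(-14734 + 21619\right) + \left(4400 - 9982\right) = 6885 + \left(4400 - 9982\right) = 6885 - 5582 = 1303$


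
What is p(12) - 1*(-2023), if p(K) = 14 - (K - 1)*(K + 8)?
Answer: 1817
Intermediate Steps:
p(K) = 14 - (-1 + K)*(8 + K)
p(12) - 1*(-2023) = (22 - 1*12² - 7*12) - 1*(-2023) = (22 - 1*144 - 84) + 2023 = (22 - 144 - 84) + 2023 = -206 + 2023 = 1817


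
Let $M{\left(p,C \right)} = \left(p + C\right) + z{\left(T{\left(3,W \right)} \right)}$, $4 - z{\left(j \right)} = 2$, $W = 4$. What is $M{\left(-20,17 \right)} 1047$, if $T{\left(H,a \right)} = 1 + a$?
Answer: $-1047$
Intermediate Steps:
$z{\left(j \right)} = 2$ ($z{\left(j \right)} = 4 - 2 = 2$)
$M{\left(p,C \right)} = 2 + C + p$ ($M{\left(p,C \right)} = \left(p + C\right) + 2 = \left(C + p\right) + 2 = 2 + C + p$)
$M{\left(-20,17 \right)} 1047 = \left(2 + 17 - 20\right) 1047 = \left(-1\right) 1047 = -1047$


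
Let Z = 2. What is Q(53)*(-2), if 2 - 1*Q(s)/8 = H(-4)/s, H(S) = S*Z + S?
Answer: -1888/53 ≈ -35.623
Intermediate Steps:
H(S) = 3*S (H(S) = S*2 + S = 2*S + S = 3*S)
Q(s) = 16 + 96/s (Q(s) = 16 - 8*3*(-4)/s = 16 - (-96)/s = 16 + 96/s)
Q(53)*(-2) = (16 + 96/53)*(-2) = (944/53)*(-2) = -1888/53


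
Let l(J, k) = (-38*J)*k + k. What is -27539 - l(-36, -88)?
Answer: 92933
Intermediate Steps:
l(J, k) = k - 38*J*k (l(J, k) = -38*J*k + k = k - 38*J*k)
-27539 - l(-36, -88) = -27539 - (-88)*(1 - 38*(-36)) = -27539 - (-88)*(1 + 1368) = -27539 - (-88)*1369 = -27539 - 1*(-120472) = -27539 + 120472 = 92933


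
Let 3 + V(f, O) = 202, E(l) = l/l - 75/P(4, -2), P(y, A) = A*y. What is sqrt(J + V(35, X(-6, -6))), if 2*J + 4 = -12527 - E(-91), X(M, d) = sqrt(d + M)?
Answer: I*sqrt(97147)/4 ≈ 77.921*I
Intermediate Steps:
E(l) = 83/8 (E(l) = l/l - 75/((-2*4)) = 1 - 75/(-8) = 1 - 75*(-1/8) = 1 + 75/8 = 83/8)
X(M, d) = sqrt(M + d)
V(f, O) = 199 (V(f, O) = -3 + 202 = 199)
J = -100331/16 (J = -2 + (-12527 - 1*83/8)/2 = -2 + (-12527 - 83/8)/2 = -2 + (1/2)*(-100299/8) = -2 - 100299/16 = -100331/16 ≈ -6270.7)
sqrt(J + V(35, X(-6, -6))) = sqrt(-100331/16 + 199) = sqrt(-97147/16) = I*sqrt(97147)/4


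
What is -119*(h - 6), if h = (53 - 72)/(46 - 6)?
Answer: 30821/40 ≈ 770.53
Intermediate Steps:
h = -19/40 ≈ -0.47500
-119*(h - 6) = -119*(-19/40 - 6) = -119*(-259/40) = 30821/40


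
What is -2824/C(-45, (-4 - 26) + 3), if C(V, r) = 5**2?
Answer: -2824/25 ≈ -112.96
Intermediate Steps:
C(V, r) = 25
-2824/C(-45, (-4 - 26) + 3) = -2824/25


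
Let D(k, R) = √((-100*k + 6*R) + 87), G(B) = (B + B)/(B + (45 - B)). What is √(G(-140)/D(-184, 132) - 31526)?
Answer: √(-105458208006294 - 1079624*√19279)/57837 ≈ 177.56*I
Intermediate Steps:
G(B) = 2*B/45 (G(B) = (2*B)/45 = (2*B)*(1/45) = 2*B/45)
D(k, R) = √(87 - 100*k + 6*R)
√(G(-140)/D(-184, 132) - 31526) = √(((2/45)*(-140))/(√(87 - 100*(-184) + 6*132)) - 31526) = √(-56/(9*√(87 + 18400 + 792)) - 31526) = √(-56*√19279/19279/9 - 31526) = √(-56*√19279/173511 - 31526) = √(-31526 - 56*√19279/173511)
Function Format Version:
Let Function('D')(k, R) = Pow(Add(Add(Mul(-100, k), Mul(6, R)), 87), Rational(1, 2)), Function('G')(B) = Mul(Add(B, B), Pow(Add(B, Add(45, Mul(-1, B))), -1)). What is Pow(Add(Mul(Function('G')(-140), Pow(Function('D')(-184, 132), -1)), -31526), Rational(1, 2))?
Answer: Mul(Rational(1, 57837), Pow(Add(-105458208006294, Mul(-1079624, Pow(19279, Rational(1, 2)))), Rational(1, 2))) ≈ Mul(177.56, I)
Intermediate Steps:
Function('G')(B) = Mul(Rational(2, 45), B) (Function('G')(B) = Mul(Mul(2, B), Pow(45, -1)) = Mul(Mul(2, B), Rational(1, 45)) = Mul(Rational(2, 45), B))
Function('D')(k, R) = Pow(Add(87, Mul(-100, k), Mul(6, R)), Rational(1, 2))
Pow(Add(Mul(Function('G')(-140), Pow(Function('D')(-184, 132), -1)), -31526), Rational(1, 2)) = Pow(Add(Mul(Mul(Rational(2, 45), -140), Pow(Pow(Add(87, Mul(-100, -184), Mul(6, 132)), Rational(1, 2)), -1)), -31526), Rational(1, 2)) = Pow(Add(Mul(Rational(-56, 9), Pow(Pow(Add(87, 18400, 792), Rational(1, 2)), -1)), -31526), Rational(1, 2)) = Pow(Add(Mul(Rational(-56, 9), Pow(Pow(19279, Rational(1, 2)), -1)), -31526), Rational(1, 2)) = Pow(Add(Mul(Rational(-56, 9), Mul(Rational(1, 19279), Pow(19279, Rational(1, 2)))), -31526), Rational(1, 2)) = Pow(Add(Mul(Rational(-56, 173511), Pow(19279, Rational(1, 2))), -31526), Rational(1, 2)) = Pow(Add(-31526, Mul(Rational(-56, 173511), Pow(19279, Rational(1, 2)))), Rational(1, 2))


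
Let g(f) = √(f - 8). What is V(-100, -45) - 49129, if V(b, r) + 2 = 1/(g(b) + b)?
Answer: -124154062/2527 - 3*I*√3/5054 ≈ -49131.0 - 0.0010281*I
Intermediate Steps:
g(f) = √(-8 + f)
V(b, r) = -2 + 1/(b + √(-8 + b)) (V(b, r) = -2 + 1/(√(-8 + b) + b) = -2 + 1/(b + √(-8 + b)))
V(-100, -45) - 49129 = (1 - 2*(-100) - 2*√(-8 - 100))/(-100 + √(-8 - 100)) - 49129 = (1 + 200 - 12*I*√3)/(-100 + √(-108)) - 49129 = (1 + 200 - 12*I*√3)/(-100 + 6*I*√3) - 49129 = (201 - 12*I*√3)/(-100 + 6*I*√3) - 49129 = -49129 + (201 - 12*I*√3)/(-100 + 6*I*√3)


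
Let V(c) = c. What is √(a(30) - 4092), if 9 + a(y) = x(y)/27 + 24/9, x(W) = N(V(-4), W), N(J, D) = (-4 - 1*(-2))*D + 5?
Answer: I*√332130/9 ≈ 64.034*I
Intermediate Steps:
N(J, D) = 5 - 2*D (N(J, D) = (-4 + 2)*D + 5 = -2*D + 5 = 5 - 2*D)
x(W) = 5 - 2*W
a(y) = -166/27 - 2*y/27 (a(y) = -9 + ((5 - 2*y)/27 + 24/9) = -9 + ((5 - 2*y)*(1/27) + 24*(⅑)) = -9 + ((5/27 - 2*y/27) + 8/3) = -9 + (77/27 - 2*y/27) = -166/27 - 2*y/27)
√(a(30) - 4092) = √((-166/27 - 2/27*30) - 4092) = √((-166/27 - 20/9) - 4092) = √(-226/27 - 4092) = √(-110710/27) = I*√332130/9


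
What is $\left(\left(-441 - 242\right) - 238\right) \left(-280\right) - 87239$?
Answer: $170641$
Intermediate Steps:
$\left(\left(-441 - 242\right) - 238\right) \left(-280\right) - 87239 = \left(-683 - 238\right) \left(-280\right) - 87239 = \left(-921\right) \left(-280\right) - 87239 = 257880 - 87239 = 170641$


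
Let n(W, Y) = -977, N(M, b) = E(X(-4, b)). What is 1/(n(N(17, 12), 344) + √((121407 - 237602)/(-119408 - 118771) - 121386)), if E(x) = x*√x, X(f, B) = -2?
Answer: -232700883/256260242590 - I*√6886107370863921/256260242590 ≈ -0.00090806 - 0.00032382*I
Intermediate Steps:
E(x) = x^(3/2)
N(M, b) = -2*I*√2 (N(M, b) = (-2)^(3/2) = -2*I*√2)
1/(n(N(17, 12), 344) + √((121407 - 237602)/(-119408 - 118771) - 121386)) = 1/(-977 + √((121407 - 237602)/(-119408 - 118771) - 121386)) = 1/(-977 + √(-116195/(-238179) - 121386)) = 1/(-977 + √(-116195*(-1/238179) - 121386)) = 1/(-977 + √(116195/238179 - 121386)) = 1/(-977 + √(-28911479899/238179)) = 1/(-977 + I*√6886107370863921/238179)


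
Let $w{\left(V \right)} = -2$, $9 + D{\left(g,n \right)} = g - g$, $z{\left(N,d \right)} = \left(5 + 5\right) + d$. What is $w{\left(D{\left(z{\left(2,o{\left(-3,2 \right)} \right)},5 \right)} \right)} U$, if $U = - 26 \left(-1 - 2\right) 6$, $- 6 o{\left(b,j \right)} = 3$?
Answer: $-936$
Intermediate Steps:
$o{\left(b,j \right)} = - \frac{1}{2}$ ($o{\left(b,j \right)} = \left(- \frac{1}{6}\right) 3 = - \frac{1}{2}$)
$z{\left(N,d \right)} = 10 + d$
$D{\left(g,n \right)} = -9$ ($D{\left(g,n \right)} = -9 + \left(g - g\right) = -9 + 0 = -9$)
$U = 468$ ($U = - 26 \left(\left(-3\right) 6\right) = \left(-26\right) \left(-18\right) = 468$)
$w{\left(D{\left(z{\left(2,o{\left(-3,2 \right)} \right)},5 \right)} \right)} U = \left(-2\right) 468 = -936$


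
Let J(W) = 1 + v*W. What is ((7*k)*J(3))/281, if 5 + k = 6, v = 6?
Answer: 133/281 ≈ 0.47331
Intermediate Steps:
k = 1 (k = -5 + 6 = 1)
J(W) = 1 + 6*W
((7*k)*J(3))/281 = ((7*1)*(1 + 6*3))/281 = (7*(1 + 18))*(1/281) = (7*19)*(1/281) = 133*(1/281) = 133/281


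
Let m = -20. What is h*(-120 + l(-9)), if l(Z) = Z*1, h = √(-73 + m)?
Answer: -129*I*√93 ≈ -1244.0*I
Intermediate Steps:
h = I*√93 (h = √(-73 - 20) = √(-93) = I*√93 ≈ 9.6436*I)
l(Z) = Z
h*(-120 + l(-9)) = (I*√93)*(-120 - 9) = (I*√93)*(-129) = -129*I*√93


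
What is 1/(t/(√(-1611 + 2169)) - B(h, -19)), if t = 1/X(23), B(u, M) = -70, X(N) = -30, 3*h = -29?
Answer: 35154000/2460779999 + 90*√62/2460779999 ≈ 0.014286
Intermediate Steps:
h = -29/3 (h = (⅓)*(-29) = -29/3 ≈ -9.6667)
t = -1/30 (t = 1/(-30) = -1/30 ≈ -0.033333)
1/(t/(√(-1611 + 2169)) - B(h, -19)) = 1/(-1/(30*√(-1611 + 2169)) - 1*(-70)) = 1/(-√62/186/30 + 70) = 1/(-√62/5580 + 70) = 1/(70 - √62/5580)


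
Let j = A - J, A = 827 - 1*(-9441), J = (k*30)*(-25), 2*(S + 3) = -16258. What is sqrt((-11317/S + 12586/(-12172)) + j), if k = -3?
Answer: sqrt(1227507281177859159)/12372838 ≈ 89.545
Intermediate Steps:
S = -8132 (S = -3 + (1/2)*(-16258) = -3 - 8129 = -8132)
J = 2250 (J = -3*30*(-25) = -90*(-25) = 2250)
A = 10268 (A = 827 + 9441 = 10268)
j = 8018 (j = 10268 - 1*2250 = 10268 - 2250 = 8018)
sqrt((-11317/S + 12586/(-12172)) + j) = sqrt((-11317/(-8132) + 12586/(-12172)) + 8018) = sqrt((-11317*(-1/8132) + 12586*(-1/12172)) + 8018) = sqrt((11317/8132 - 6293/6086) + 8018) = sqrt(8850293/24745676 + 8018) = sqrt(198419680461/24745676) = sqrt(1227507281177859159)/12372838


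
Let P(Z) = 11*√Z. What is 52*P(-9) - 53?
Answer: -53 + 1716*I ≈ -53.0 + 1716.0*I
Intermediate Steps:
52*P(-9) - 53 = 52*(11*√(-9)) - 53 = 52*(11*(3*I)) - 53 = 52*(33*I) - 53 = 1716*I - 53 = -53 + 1716*I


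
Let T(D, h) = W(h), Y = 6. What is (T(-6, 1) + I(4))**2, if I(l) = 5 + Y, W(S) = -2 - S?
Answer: 64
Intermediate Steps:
T(D, h) = -2 - h
I(l) = 11 (I(l) = 5 + 6 = 11)
(T(-6, 1) + I(4))**2 = ((-2 - 1*1) + 11)**2 = ((-2 - 1) + 11)**2 = (-3 + 11)**2 = 8**2 = 64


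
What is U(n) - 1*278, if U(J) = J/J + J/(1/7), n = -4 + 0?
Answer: -305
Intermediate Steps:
n = -4
U(J) = 1 + 7*J (U(J) = 1 + J/(⅐) = 1 + J*7 = 1 + 7*J)
U(n) - 1*278 = (1 + 7*(-4)) - 1*278 = (1 - 28) - 278 = -27 - 278 = -305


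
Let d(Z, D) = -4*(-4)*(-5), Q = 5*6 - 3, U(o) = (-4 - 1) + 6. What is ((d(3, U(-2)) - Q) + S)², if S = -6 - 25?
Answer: 19044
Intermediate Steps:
U(o) = 1 (U(o) = -5 + 6 = 1)
Q = 27 (Q = 30 - 3 = 27)
d(Z, D) = -80 (d(Z, D) = 16*(-5) = -80)
S = -31
((d(3, U(-2)) - Q) + S)² = ((-80 - 1*27) - 31)² = ((-80 - 27) - 31)² = (-107 - 31)² = (-138)² = 19044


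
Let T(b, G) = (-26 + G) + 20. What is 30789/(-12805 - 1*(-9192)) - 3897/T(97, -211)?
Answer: 7398648/784021 ≈ 9.4368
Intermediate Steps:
T(b, G) = -6 + G
30789/(-12805 - 1*(-9192)) - 3897/T(97, -211) = 30789/(-12805 - 1*(-9192)) - 3897/(-6 - 211) = 30789/(-12805 + 9192) - 3897/(-217) = 30789/(-3613) - 3897*(-1/217) = 30789*(-1/3613) + 3897/217 = -30789/3613 + 3897/217 = 7398648/784021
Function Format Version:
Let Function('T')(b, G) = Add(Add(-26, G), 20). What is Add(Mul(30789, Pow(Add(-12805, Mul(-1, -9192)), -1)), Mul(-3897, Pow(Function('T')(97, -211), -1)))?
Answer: Rational(7398648, 784021) ≈ 9.4368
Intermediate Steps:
Function('T')(b, G) = Add(-6, G)
Add(Mul(30789, Pow(Add(-12805, Mul(-1, -9192)), -1)), Mul(-3897, Pow(Function('T')(97, -211), -1))) = Add(Mul(30789, Pow(Add(-12805, Mul(-1, -9192)), -1)), Mul(-3897, Pow(Add(-6, -211), -1))) = Add(Mul(30789, Pow(Add(-12805, 9192), -1)), Mul(-3897, Pow(-217, -1))) = Add(Mul(30789, Pow(-3613, -1)), Mul(-3897, Rational(-1, 217))) = Add(Mul(30789, Rational(-1, 3613)), Rational(3897, 217)) = Add(Rational(-30789, 3613), Rational(3897, 217)) = Rational(7398648, 784021)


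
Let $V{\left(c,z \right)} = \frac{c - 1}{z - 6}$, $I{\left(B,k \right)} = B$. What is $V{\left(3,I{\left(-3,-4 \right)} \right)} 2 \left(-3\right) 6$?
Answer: $8$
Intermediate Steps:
$V{\left(c,z \right)} = \frac{-1 + c}{-6 + z}$
$V{\left(3,I{\left(-3,-4 \right)} \right)} 2 \left(-3\right) 6 = \frac{-1 + 3}{-6 - 3} \cdot 2 \left(-3\right) 6 = \frac{1}{-9} \cdot 2 \left(-6\right) 6 = \left(- \frac{1}{9}\right) 2 \left(-6\right) 6 = \left(- \frac{2}{9}\right) \left(-6\right) 6 = \frac{4}{3} \cdot 6 = 8$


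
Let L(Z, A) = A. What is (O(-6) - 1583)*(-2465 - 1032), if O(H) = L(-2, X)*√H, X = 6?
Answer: 5535751 - 20982*I*√6 ≈ 5.5358e+6 - 51395.0*I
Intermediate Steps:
O(H) = 6*√H
(O(-6) - 1583)*(-2465 - 1032) = (6*√(-6) - 1583)*(-2465 - 1032) = (6*(I*√6) - 1583)*(-3497) = (6*I*√6 - 1583)*(-3497) = (-1583 + 6*I*√6)*(-3497) = 5535751 - 20982*I*√6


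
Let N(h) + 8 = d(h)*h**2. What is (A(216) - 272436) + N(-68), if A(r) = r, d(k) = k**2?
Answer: 21109148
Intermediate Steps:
N(h) = -8 + h**4 (N(h) = -8 + h**2*h**2 = -8 + h**4)
(A(216) - 272436) + N(-68) = (216 - 272436) + (-8 + (-68)**4) = -272220 + (-8 + 21381376) = -272220 + 21381368 = 21109148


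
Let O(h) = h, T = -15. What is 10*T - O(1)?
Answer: -151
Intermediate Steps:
10*T - O(1) = 10*(-15) - 1*1 = -150 - 1 = -151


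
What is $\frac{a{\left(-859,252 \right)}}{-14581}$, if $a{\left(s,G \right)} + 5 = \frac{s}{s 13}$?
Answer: $\frac{64}{189553} \approx 0.00033764$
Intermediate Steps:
$a{\left(s,G \right)} = - \frac{64}{13}$ ($a{\left(s,G \right)} = -5 + \frac{s}{s 13} = -5 + \frac{s}{13 s} = -5 + s \frac{1}{13 s} = -5 + \frac{1}{13} = - \frac{64}{13}$)
$\frac{a{\left(-859,252 \right)}}{-14581} = - \frac{64}{13 \left(-14581\right)} = \left(- \frac{64}{13}\right) \left(- \frac{1}{14581}\right) = \frac{64}{189553}$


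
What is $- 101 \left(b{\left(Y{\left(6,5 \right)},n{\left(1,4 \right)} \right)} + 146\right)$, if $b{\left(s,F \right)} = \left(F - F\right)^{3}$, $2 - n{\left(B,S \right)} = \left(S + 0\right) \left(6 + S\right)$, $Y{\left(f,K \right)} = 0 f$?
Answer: $-14746$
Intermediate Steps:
$Y{\left(f,K \right)} = 0$
$n{\left(B,S \right)} = 2 - S \left(6 + S\right)$ ($n{\left(B,S \right)} = 2 - \left(S + 0\right) \left(6 + S\right) = 2 - S \left(6 + S\right)$)
$b{\left(s,F \right)} = 0$ ($b{\left(s,F \right)} = 0^{3} = 0$)
$- 101 \left(b{\left(Y{\left(6,5 \right)},n{\left(1,4 \right)} \right)} + 146\right) = - 101 \left(0 + 146\right) = \left(-101\right) 146 = -14746$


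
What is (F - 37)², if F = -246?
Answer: 80089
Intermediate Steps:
(F - 37)² = (-246 - 37)² = (-283)² = 80089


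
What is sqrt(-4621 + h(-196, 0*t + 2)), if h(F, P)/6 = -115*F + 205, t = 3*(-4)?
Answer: sqrt(131849) ≈ 363.11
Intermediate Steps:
t = -12
h(F, P) = 1230 - 690*F (h(F, P) = 6*(-115*F + 205) = 6*(205 - 115*F) = 1230 - 690*F)
sqrt(-4621 + h(-196, 0*t + 2)) = sqrt(-4621 + (1230 - 690*(-196))) = sqrt(-4621 + (1230 + 135240)) = sqrt(-4621 + 136470) = sqrt(131849)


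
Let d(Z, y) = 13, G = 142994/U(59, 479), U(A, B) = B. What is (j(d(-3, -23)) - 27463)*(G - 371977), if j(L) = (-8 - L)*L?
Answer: 4937950718904/479 ≈ 1.0309e+10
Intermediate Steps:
G = 142994/479 ≈ 298.53
j(L) = L*(-8 - L)
(j(d(-3, -23)) - 27463)*(G - 371977) = (-1*13*(8 + 13) - 27463)*(142994/479 - 371977) = (-1*13*21 - 27463)*(-178033989/479) = (-273 - 27463)*(-178033989/479) = -27736*(-178033989/479) = 4937950718904/479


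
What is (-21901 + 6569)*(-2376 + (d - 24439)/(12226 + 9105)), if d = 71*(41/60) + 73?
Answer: 11661543765697/319965 ≈ 3.6446e+7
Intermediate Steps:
d = 7291/60 (d = 71*(41*(1/60)) + 73 = 71*(41/60) + 73 = 2911/60 + 73 = 7291/60 ≈ 121.52)
(-21901 + 6569)*(-2376 + (d - 24439)/(12226 + 9105)) = (-21901 + 6569)*(-2376 + (7291/60 - 24439)/(12226 + 9105)) = -15332*(-2376 - 1459049/60/21331) = -15332*(-2376 - 1459049/60*1/21331) = -15332*(-2376 - 1459049/1279860) = -15332*(-3042406409/1279860) = 11661543765697/319965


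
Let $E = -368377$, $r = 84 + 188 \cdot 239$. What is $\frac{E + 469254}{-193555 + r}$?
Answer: $- \frac{100877}{148539} \approx -0.67913$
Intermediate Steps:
$r = 45016$ ($r = 84 + 44932 = 45016$)
$\frac{E + 469254}{-193555 + r} = \frac{-368377 + 469254}{-193555 + 45016} = \frac{100877}{-148539} = 100877 \left(- \frac{1}{148539}\right) = - \frac{100877}{148539}$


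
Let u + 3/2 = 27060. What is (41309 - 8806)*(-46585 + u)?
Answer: -1269339659/2 ≈ -6.3467e+8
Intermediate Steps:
u = 54117/2 (u = -3/2 + 27060 = 54117/2 ≈ 27059.)
(41309 - 8806)*(-46585 + u) = (41309 - 8806)*(-46585 + 54117/2) = 32503*(-39053/2) = -1269339659/2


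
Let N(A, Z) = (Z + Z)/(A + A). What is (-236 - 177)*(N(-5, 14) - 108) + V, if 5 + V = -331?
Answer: 227122/5 ≈ 45424.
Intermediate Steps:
V = -336 (V = -5 - 331 = -336)
N(A, Z) = Z/A (N(A, Z) = (2*Z)/((2*A)) = (2*Z)*(1/(2*A)) = Z/A)
(-236 - 177)*(N(-5, 14) - 108) + V = (-236 - 177)*(14/(-5) - 108) - 336 = -413*(14*(-⅕) - 108) - 336 = -413*(-14/5 - 108) - 336 = -413*(-554/5) - 336 = 228802/5 - 336 = 227122/5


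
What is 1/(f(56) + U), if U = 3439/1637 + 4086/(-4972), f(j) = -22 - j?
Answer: -4069582/312222433 ≈ -0.013034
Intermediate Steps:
U = 5204963/4069582 (U = 3439*(1/1637) + 4086*(-1/4972) = 3439/1637 - 2043/2486 = 5204963/4069582 ≈ 1.2790)
1/(f(56) + U) = 1/((-22 - 1*56) + 5204963/4069582) = 1/((-22 - 56) + 5204963/4069582) = 1/(-78 + 5204963/4069582) = 1/(-312222433/4069582) = -4069582/312222433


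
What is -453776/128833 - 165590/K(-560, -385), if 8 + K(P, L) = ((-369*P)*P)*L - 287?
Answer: -4043292156155310/1147942836693253 ≈ -3.5222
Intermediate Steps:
K(P, L) = -295 - 369*L*P**2 (K(P, L) = -8 + (((-369*P)*P)*L - 287) = -8 + ((-369*P**2)*L - 287) = -8 + (-369*L*P**2 - 287) = -8 + (-287 - 369*L*P**2) = -295 - 369*L*P**2)
-453776/128833 - 165590/K(-560, -385) = -453776/128833 - 165590/(-295 - 369*(-385)*(-560)**2) = -453776*1/128833 - 165590/(-295 - 369*(-385)*313600) = -453776/128833 - 165590/(-295 + 44551584000) = -453776/128833 - 165590/44551583705 = -453776/128833 - 165590*1/44551583705 = -453776/128833 - 33118/8910316741 = -4043292156155310/1147942836693253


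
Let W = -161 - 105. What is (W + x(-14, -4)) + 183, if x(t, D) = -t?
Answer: -69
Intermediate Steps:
W = -266
(W + x(-14, -4)) + 183 = (-266 - 1*(-14)) + 183 = (-266 + 14) + 183 = -252 + 183 = -69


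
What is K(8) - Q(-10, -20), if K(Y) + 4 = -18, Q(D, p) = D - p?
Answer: -32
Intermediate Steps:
K(Y) = -22 (K(Y) = -4 - 18 = -22)
K(8) - Q(-10, -20) = -22 - (-10 - 1*(-20)) = -22 - (-10 + 20) = -22 - 1*10 = -22 - 10 = -32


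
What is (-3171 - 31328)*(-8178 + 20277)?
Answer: -417403401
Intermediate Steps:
(-3171 - 31328)*(-8178 + 20277) = -34499*12099 = -417403401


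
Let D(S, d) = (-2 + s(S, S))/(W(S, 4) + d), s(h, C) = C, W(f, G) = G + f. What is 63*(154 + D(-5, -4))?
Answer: 48951/5 ≈ 9790.2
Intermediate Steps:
D(S, d) = (-2 + S)/(4 + S + d) (D(S, d) = (-2 + S)/((4 + S) + d) = (-2 + S)/(4 + S + d))
63*(154 + D(-5, -4)) = 63*(154 + (-2 - 5)/(4 - 5 - 4)) = 63*(154 - 7/(-5)) = 63*(154 - ⅕*(-7)) = 63*(154 + 7/5) = 63*(777/5) = 48951/5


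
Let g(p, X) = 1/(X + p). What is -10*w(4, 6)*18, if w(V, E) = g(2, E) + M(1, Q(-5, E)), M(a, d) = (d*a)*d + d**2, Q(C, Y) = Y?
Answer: -25965/2 ≈ -12983.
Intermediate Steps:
M(a, d) = d**2 + a*d**2 (M(a, d) = (a*d)*d + d**2 = a*d**2 + d**2 = d**2 + a*d**2)
w(V, E) = 1/(2 + E) + 2*E**2 (w(V, E) = 1/(E + 2) + E**2*(1 + 1) = 1/(2 + E) + E**2*2 = 1/(2 + E) + 2*E**2)
-10*w(4, 6)*18 = -10*(1 + 2*6**2*(2 + 6))/(2 + 6)*18 = -10*(1 + 2*36*8)/8*18 = -5*(1 + 576)/4*18 = -5*577/4*18 = -10*577/8*18 = -2885/4*18 = -25965/2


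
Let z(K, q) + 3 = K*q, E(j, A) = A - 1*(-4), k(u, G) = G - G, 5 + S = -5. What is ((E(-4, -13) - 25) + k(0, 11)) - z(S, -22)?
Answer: -251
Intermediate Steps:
S = -10 (S = -5 - 5 = -10)
k(u, G) = 0
E(j, A) = 4 + A (E(j, A) = A + 4 = 4 + A)
z(K, q) = -3 + K*q
((E(-4, -13) - 25) + k(0, 11)) - z(S, -22) = (((4 - 13) - 25) + 0) - (-3 - 10*(-22)) = ((-9 - 25) + 0) - (-3 + 220) = (-34 + 0) - 1*217 = -34 - 217 = -251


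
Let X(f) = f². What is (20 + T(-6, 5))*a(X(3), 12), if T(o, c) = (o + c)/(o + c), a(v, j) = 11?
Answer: 231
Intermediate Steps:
T(o, c) = 1 (T(o, c) = (c + o)/(c + o) = 1)
(20 + T(-6, 5))*a(X(3), 12) = (20 + 1)*11 = 21*11 = 231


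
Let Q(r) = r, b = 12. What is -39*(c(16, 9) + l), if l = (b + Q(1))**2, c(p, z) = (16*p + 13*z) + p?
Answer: -21762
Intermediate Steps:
c(p, z) = 13*z + 17*p (c(p, z) = (13*z + 16*p) + p = 13*z + 17*p)
l = 169 (l = (12 + 1)**2 = 13**2 = 169)
-39*(c(16, 9) + l) = -39*((13*9 + 17*16) + 169) = -39*((117 + 272) + 169) = -39*(389 + 169) = -39*558 = -21762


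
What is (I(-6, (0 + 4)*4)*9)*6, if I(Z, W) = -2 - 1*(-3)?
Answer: 54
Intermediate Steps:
I(Z, W) = 1 (I(Z, W) = -2 + 3 = 1)
(I(-6, (0 + 4)*4)*9)*6 = (1*9)*6 = 9*6 = 54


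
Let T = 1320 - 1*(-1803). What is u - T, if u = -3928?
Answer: -7051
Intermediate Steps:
T = 3123 (T = 1320 + 1803 = 3123)
u - T = -3928 - 1*3123 = -3928 - 3123 = -7051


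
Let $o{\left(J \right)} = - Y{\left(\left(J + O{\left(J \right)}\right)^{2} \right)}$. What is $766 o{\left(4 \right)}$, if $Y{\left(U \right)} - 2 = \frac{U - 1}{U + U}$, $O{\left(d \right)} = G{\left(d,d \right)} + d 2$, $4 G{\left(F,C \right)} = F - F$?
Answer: $- \frac{275377}{144} \approx -1912.3$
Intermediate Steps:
$G{\left(F,C \right)} = 0$ ($G{\left(F,C \right)} = \frac{F - F}{4} = \frac{1}{4} \cdot 0 = 0$)
$O{\left(d \right)} = 2 d$ ($O{\left(d \right)} = 0 + d 2 = 0 + 2 d = 2 d$)
$Y{\left(U \right)} = 2 + \frac{-1 + U}{2 U}$ ($Y{\left(U \right)} = 2 + \frac{U - 1}{U + U} = 2 + \frac{-1 + U}{2 U}$)
$o{\left(J \right)} = - \frac{-1 + 45 J^{2}}{18 J^{2}}$ ($o{\left(J \right)} = - \frac{-1 + 5 \left(J + 2 J\right)^{2}}{2 \left(J + 2 J\right)^{2}} = - \frac{-1 + 5 \left(3 J\right)^{2}}{2 \left(3 J\right)^{2}} = - \frac{-1 + 5 \cdot 9 J^{2}}{2 \cdot 9 J^{2}} = - \frac{\frac{1}{9 J^{2}} \left(-1 + 45 J^{2}\right)}{2} = - \frac{-1 + 45 J^{2}}{18 J^{2}}$)
$766 o{\left(4 \right)} = 766 \left(- \frac{5}{2} + \frac{1}{18 \cdot 16}\right) = 766 \left(- \frac{5}{2} + \frac{1}{18} \cdot \frac{1}{16}\right) = 766 \left(- \frac{5}{2} + \frac{1}{288}\right) = 766 \left(- \frac{719}{288}\right) = - \frac{275377}{144}$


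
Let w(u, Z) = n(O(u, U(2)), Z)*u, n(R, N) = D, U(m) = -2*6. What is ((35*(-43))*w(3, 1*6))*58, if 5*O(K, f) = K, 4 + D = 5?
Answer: -261870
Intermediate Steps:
D = 1 (D = -4 + 5 = 1)
U(m) = -12
O(K, f) = K/5
n(R, N) = 1
w(u, Z) = u (w(u, Z) = 1*u = u)
((35*(-43))*w(3, 1*6))*58 = ((35*(-43))*3)*58 = -1505*3*58 = -4515*58 = -261870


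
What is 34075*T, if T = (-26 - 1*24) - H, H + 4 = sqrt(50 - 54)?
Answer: -1567450 - 68150*I ≈ -1.5675e+6 - 68150.0*I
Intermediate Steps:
H = -4 + 2*I (H = -4 + sqrt(50 - 54) = -4 + sqrt(-4) = -4 + 2*I ≈ -4.0 + 2.0*I)
T = -46 - 2*I (T = (-26 - 1*24) - (-4 + 2*I) = (-26 - 24) + (4 - 2*I) = -50 + (4 - 2*I) = -46 - 2*I ≈ -46.0 - 2.0*I)
34075*T = 34075*(-46 - 2*I) = -1567450 - 68150*I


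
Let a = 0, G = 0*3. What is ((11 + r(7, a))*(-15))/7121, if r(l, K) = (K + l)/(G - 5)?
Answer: -144/7121 ≈ -0.020222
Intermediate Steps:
G = 0
r(l, K) = -K/5 - l/5 (r(l, K) = (K + l)/(0 - 5) = (K + l)/(-5) = (K + l)*(-1/5) = -K/5 - l/5)
((11 + r(7, a))*(-15))/7121 = ((11 + (-1/5*0 - 1/5*7))*(-15))/7121 = ((11 + (0 - 7/5))*(-15))*(1/7121) = ((11 - 7/5)*(-15))*(1/7121) = ((48/5)*(-15))*(1/7121) = -144*1/7121 = -144/7121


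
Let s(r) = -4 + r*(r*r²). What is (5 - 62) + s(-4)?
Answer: 195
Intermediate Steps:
s(r) = -4 + r⁴ (s(r) = -4 + r*r³ = -4 + r⁴)
(5 - 62) + s(-4) = (5 - 62) + (-4 + (-4)⁴) = -57 + (-4 + 256) = -57 + 252 = 195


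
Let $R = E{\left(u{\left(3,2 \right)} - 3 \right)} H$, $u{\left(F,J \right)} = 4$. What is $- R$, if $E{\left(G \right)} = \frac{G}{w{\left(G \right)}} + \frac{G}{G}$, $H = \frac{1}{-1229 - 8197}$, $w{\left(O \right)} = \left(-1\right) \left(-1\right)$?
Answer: $\frac{1}{4713} \approx 0.00021218$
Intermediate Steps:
$w{\left(O \right)} = 1$
$H = - \frac{1}{9426}$ ($H = \frac{1}{-9426} = - \frac{1}{9426} \approx -0.00010609$)
$E{\left(G \right)} = 1 + G$ ($E{\left(G \right)} = \frac{G}{1} + \frac{G}{G} = G 1 + 1 = G + 1 = 1 + G$)
$R = - \frac{1}{4713}$ ($R = \left(1 + \left(4 - 3\right)\right) \left(- \frac{1}{9426}\right) = \left(1 + 1\right) \left(- \frac{1}{9426}\right) = 2 \left(- \frac{1}{9426}\right) = - \frac{1}{4713} \approx -0.00021218$)
$- R = \left(-1\right) \left(- \frac{1}{4713}\right) = \frac{1}{4713}$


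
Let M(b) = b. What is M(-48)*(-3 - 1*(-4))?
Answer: -48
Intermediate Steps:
M(-48)*(-3 - 1*(-4)) = -48*(-3 - 1*(-4)) = -48*(-3 + 4) = -48*1 = -48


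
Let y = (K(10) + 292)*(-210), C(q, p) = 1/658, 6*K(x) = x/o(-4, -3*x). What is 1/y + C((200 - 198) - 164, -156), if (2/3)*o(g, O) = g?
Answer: 25973/17275790 ≈ 0.0015034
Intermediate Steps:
o(g, O) = 3*g/2
K(x) = -x/36 (K(x) = (x/(((3/2)*(-4))))/6 = (x/(-6))/6 = (x*(-⅙))/6 = (-x/6)/6 = -x/36)
C(q, p) = 1/658
y = -183785/3 (y = (-1/36*10 + 292)*(-210) = (-5/18 + 292)*(-210) = (5251/18)*(-210) = -183785/3 ≈ -61262.)
1/y + C((200 - 198) - 164, -156) = 1/(-183785/3) + 1/658 = -3/183785 + 1/658 = 25973/17275790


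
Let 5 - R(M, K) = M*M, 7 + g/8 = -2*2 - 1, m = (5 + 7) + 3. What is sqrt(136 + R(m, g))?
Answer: 2*I*sqrt(21) ≈ 9.1651*I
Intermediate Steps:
m = 15 (m = 12 + 3 = 15)
g = -96 (g = -56 + 8*(-2*2 - 1) = -56 + 8*(-4 - 1) = -56 + 8*(-5) = -56 - 40 = -96)
R(M, K) = 5 - M**2 (R(M, K) = 5 - M*M = 5 - M**2)
sqrt(136 + R(m, g)) = sqrt(136 + (5 - 1*15**2)) = sqrt(136 + (5 - 1*225)) = sqrt(136 + (5 - 225)) = sqrt(136 - 220) = sqrt(-84) = 2*I*sqrt(21)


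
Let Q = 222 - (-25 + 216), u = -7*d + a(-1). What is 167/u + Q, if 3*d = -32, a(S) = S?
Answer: 7352/221 ≈ 33.267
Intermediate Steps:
d = -32/3 (d = (⅓)*(-32) = -32/3 ≈ -10.667)
u = 221/3 (u = -7*(-32/3) - 1 = 224/3 - 1 = 221/3 ≈ 73.667)
Q = 31 (Q = 222 - 1*191 = 222 - 191 = 31)
167/u + Q = 167/(221/3) + 31 = 167*(3/221) + 31 = 501/221 + 31 = 7352/221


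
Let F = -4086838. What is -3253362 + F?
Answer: -7340200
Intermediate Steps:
-3253362 + F = -3253362 - 4086838 = -7340200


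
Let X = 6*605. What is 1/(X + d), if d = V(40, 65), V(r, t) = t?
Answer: 1/3695 ≈ 0.00027064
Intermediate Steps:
d = 65
X = 3630
1/(X + d) = 1/(3630 + 65) = 1/3695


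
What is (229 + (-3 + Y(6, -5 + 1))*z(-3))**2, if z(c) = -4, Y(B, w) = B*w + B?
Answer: 97969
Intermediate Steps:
Y(B, w) = B + B*w
(229 + (-3 + Y(6, -5 + 1))*z(-3))**2 = (229 + (-3 + 6*(1 + (-5 + 1)))*(-4))**2 = (229 + (-3 + 6*(1 - 4))*(-4))**2 = (229 + (-3 + 6*(-3))*(-4))**2 = (229 + (-3 - 18)*(-4))**2 = (229 - 21*(-4))**2 = (229 + 84)**2 = 313**2 = 97969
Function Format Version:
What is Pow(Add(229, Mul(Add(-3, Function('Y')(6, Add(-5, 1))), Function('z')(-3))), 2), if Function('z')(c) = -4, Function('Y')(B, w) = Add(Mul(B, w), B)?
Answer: 97969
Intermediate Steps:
Function('Y')(B, w) = Add(B, Mul(B, w))
Pow(Add(229, Mul(Add(-3, Function('Y')(6, Add(-5, 1))), Function('z')(-3))), 2) = Pow(Add(229, Mul(Add(-3, Mul(6, Add(1, Add(-5, 1)))), -4)), 2) = Pow(Add(229, Mul(Add(-3, Mul(6, Add(1, -4))), -4)), 2) = Pow(Add(229, Mul(Add(-3, Mul(6, -3)), -4)), 2) = Pow(Add(229, Mul(Add(-3, -18), -4)), 2) = Pow(Add(229, Mul(-21, -4)), 2) = Pow(Add(229, 84), 2) = Pow(313, 2) = 97969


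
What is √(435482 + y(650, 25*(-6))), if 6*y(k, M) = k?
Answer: √3920313/3 ≈ 659.99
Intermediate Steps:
y(k, M) = k/6
√(435482 + y(650, 25*(-6))) = √(435482 + (⅙)*650) = √(435482 + 325/3) = √(1306771/3) = √3920313/3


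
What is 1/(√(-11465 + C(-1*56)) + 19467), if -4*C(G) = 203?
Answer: 77868/1515902419 - 2*I*√46063/1515902419 ≈ 5.1367e-5 - 2.8316e-7*I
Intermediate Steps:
C(G) = -203/4 (C(G) = -¼*203 = -203/4)
1/(√(-11465 + C(-1*56)) + 19467) = 1/(√(-11465 - 203/4) + 19467) = 1/(√(-46063/4) + 19467) = 1/(I*√46063/2 + 19467) = 1/(19467 + I*√46063/2)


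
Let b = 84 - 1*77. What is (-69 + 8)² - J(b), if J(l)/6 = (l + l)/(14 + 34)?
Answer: 14877/4 ≈ 3719.3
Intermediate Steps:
b = 7 (b = 84 - 77 = 7)
J(l) = l/4 (J(l) = 6*((l + l)/(14 + 34)) = 6*((2*l)/48) = 6*((2*l)*(1/48)) = 6*(l/24) = l/4)
(-69 + 8)² - J(b) = (-69 + 8)² - 7/4 = (-61)² - 1*7/4 = 3721 - 7/4 = 14877/4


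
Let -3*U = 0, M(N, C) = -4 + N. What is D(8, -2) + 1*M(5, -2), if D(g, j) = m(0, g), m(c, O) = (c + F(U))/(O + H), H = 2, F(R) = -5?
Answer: 1/2 ≈ 0.50000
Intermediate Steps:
U = 0 (U = -1/3*0 = 0)
m(c, O) = (-5 + c)/(2 + O) (m(c, O) = (c - 5)/(O + 2) = (-5 + c)/(2 + O))
D(g, j) = -5/(2 + g) (D(g, j) = (-5 + 0)/(2 + g) = -5/(2 + g))
D(8, -2) + 1*M(5, -2) = -5/(2 + 8) + 1*(-4 + 5) = -5/10 + 1*1 = -5*1/10 + 1 = -1/2 + 1 = 1/2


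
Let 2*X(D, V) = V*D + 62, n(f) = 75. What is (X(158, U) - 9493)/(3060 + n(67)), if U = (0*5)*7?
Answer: -166/55 ≈ -3.0182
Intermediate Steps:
U = 0 (U = 0*7 = 0)
X(D, V) = 31 + D*V/2 (X(D, V) = (V*D + 62)/2 = (D*V + 62)/2 = (62 + D*V)/2 = 31 + D*V/2)
(X(158, U) - 9493)/(3060 + n(67)) = ((31 + (1/2)*158*0) - 9493)/(3060 + 75) = ((31 + 0) - 9493)/3135 = (31 - 9493)*(1/3135) = -9462*1/3135 = -166/55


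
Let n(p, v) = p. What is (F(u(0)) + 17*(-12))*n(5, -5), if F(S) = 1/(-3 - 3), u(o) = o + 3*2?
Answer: -6125/6 ≈ -1020.8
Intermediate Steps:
u(o) = 6 + o (u(o) = o + 6 = 6 + o)
F(S) = -⅙ (F(S) = 1/(-6) = -⅙)
(F(u(0)) + 17*(-12))*n(5, -5) = (-⅙ + 17*(-12))*5 = (-⅙ - 204)*5 = -1225/6*5 = -6125/6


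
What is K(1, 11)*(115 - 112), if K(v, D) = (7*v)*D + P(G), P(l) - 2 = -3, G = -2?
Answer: 228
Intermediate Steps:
P(l) = -1 (P(l) = 2 - 3 = -1)
K(v, D) = -1 + 7*D*v (K(v, D) = (7*v)*D - 1 = 7*D*v - 1 = -1 + 7*D*v)
K(1, 11)*(115 - 112) = (-1 + 7*11*1)*(115 - 112) = (-1 + 77)*3 = 76*3 = 228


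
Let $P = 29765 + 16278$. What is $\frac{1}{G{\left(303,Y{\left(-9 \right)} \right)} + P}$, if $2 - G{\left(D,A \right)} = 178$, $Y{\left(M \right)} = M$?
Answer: $\frac{1}{45867} \approx 2.1802 \cdot 10^{-5}$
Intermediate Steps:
$G{\left(D,A \right)} = -176$ ($G{\left(D,A \right)} = 2 - 178 = -176$)
$P = 46043$
$\frac{1}{G{\left(303,Y{\left(-9 \right)} \right)} + P} = \frac{1}{-176 + 46043} = \frac{1}{45867}$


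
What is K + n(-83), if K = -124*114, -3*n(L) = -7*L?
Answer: -42989/3 ≈ -14330.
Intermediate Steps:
n(L) = 7*L/3 (n(L) = -(-7)*L/3 = 7*L/3)
K = -14136
K + n(-83) = -14136 + (7/3)*(-83) = -14136 - 581/3 = -42989/3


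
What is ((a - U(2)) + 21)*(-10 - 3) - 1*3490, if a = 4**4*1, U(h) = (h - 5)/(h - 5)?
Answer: -7078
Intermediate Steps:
U(h) = 1 (U(h) = (-5 + h)/(-5 + h) = 1)
a = 256 (a = 256*1 = 256)
((a - U(2)) + 21)*(-10 - 3) - 1*3490 = ((256 - 1*1) + 21)*(-10 - 3) - 1*3490 = ((256 - 1) + 21)*(-13) - 3490 = (255 + 21)*(-13) - 3490 = 276*(-13) - 3490 = -3588 - 3490 = -7078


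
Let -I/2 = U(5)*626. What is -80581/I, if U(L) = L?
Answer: 80581/6260 ≈ 12.872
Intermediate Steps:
I = -6260 (I = -10*626 = -2*3130 = -6260)
-80581/I = -80581/(-6260) = -80581*(-1/6260) = 80581/6260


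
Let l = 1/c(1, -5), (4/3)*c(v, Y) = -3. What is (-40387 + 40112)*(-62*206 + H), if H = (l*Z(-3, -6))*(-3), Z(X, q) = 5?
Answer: 10531400/3 ≈ 3.5105e+6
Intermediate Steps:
c(v, Y) = -9/4 (c(v, Y) = (¾)*(-3) = -9/4)
l = -4/9 (l = 1/(-9/4) = -4/9 ≈ -0.44444)
H = 20/3 (H = -4/9*5*(-3) = -20/9*(-3) = 20/3 ≈ 6.6667)
(-40387 + 40112)*(-62*206 + H) = (-40387 + 40112)*(-62*206 + 20/3) = -275*(-12772 + 20/3) = -275*(-38296/3) = 10531400/3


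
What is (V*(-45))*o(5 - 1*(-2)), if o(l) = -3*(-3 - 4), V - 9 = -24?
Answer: 14175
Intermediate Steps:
V = -15 (V = 9 - 24 = -15)
o(l) = 21 (o(l) = -3*(-7) = 21)
(V*(-45))*o(5 - 1*(-2)) = -15*(-45)*21 = 675*21 = 14175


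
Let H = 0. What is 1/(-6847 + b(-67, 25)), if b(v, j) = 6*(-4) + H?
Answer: -1/6871 ≈ -0.00014554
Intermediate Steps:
b(v, j) = -24 (b(v, j) = 6*(-4) + 0 = -24 + 0 = -24)
1/(-6847 + b(-67, 25)) = 1/(-6847 - 24) = 1/(-6871) = -1/6871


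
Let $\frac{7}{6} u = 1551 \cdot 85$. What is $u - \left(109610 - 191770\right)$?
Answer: $\frac{1366130}{7} \approx 1.9516 \cdot 10^{5}$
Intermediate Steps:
$u = \frac{791010}{7}$ ($u = \frac{6 \cdot 1551 \cdot 85}{7} = \frac{6}{7} \cdot 131835 = \frac{791010}{7} \approx 1.13 \cdot 10^{5}$)
$u - \left(109610 - 191770\right) = \frac{791010}{7} - \left(109610 - 191770\right) = \frac{791010}{7} - -82160 = \frac{791010}{7} + 82160 = \frac{1366130}{7}$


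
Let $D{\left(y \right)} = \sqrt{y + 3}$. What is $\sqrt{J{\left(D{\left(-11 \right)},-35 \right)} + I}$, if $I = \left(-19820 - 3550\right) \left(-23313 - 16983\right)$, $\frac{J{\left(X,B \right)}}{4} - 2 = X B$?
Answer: $2 \sqrt{235429382 - 70 i \sqrt{2}} \approx 30687.0 - 0.0064518 i$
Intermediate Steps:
$D{\left(y \right)} = \sqrt{3 + y}$
$J{\left(X,B \right)} = 8 + 4 B X$ ($J{\left(X,B \right)} = 8 + 4 X B = 8 + 4 B X$)
$I = 941717520$ ($I = \left(-23370\right) \left(-40296\right) = 941717520$)
$\sqrt{J{\left(D{\left(-11 \right)},-35 \right)} + I} = \sqrt{\left(8 + 4 \left(-35\right) \sqrt{3 - 11}\right) + 941717520} = \sqrt{\left(8 + 4 \left(-35\right) \sqrt{-8}\right) + 941717520} = \sqrt{\left(8 + 4 \left(-35\right) 2 i \sqrt{2}\right) + 941717520} = \sqrt{\left(8 - 280 i \sqrt{2}\right) + 941717520} = \sqrt{941717528 - 280 i \sqrt{2}}$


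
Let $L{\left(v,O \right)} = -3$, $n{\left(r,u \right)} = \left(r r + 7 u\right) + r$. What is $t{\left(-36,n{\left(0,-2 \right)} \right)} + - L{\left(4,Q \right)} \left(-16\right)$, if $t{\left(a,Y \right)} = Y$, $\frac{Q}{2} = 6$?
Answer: $-62$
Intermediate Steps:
$Q = 12$ ($Q = 2 \cdot 6 = 12$)
$n{\left(r,u \right)} = r + r^{2} + 7 u$ ($n{\left(r,u \right)} = \left(r^{2} + 7 u\right) + r = r + r^{2} + 7 u$)
$t{\left(-36,n{\left(0,-2 \right)} \right)} + - L{\left(4,Q \right)} \left(-16\right) = \left(0 + 0^{2} + 7 \left(-2\right)\right) + \left(-1\right) \left(-3\right) \left(-16\right) = \left(0 + 0 - 14\right) + 3 \left(-16\right) = -14 - 48 = -62$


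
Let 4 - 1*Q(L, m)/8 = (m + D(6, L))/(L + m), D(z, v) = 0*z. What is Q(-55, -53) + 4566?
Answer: 124040/27 ≈ 4594.1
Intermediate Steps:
D(z, v) = 0
Q(L, m) = 32 - 8*m/(L + m) (Q(L, m) = 32 - 8*(m + 0)/(L + m) = 32 - 8*m/(L + m))
Q(-55, -53) + 4566 = 8*(3*(-53) + 4*(-55))/(-55 - 53) + 4566 = 8*(-159 - 220)/(-108) + 4566 = 8*(-1/108)*(-379) + 4566 = 758/27 + 4566 = 124040/27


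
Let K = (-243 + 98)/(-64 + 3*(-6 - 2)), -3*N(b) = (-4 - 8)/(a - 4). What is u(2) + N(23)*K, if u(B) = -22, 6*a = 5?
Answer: -5033/209 ≈ -24.081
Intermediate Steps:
a = 5/6 (a = (1/6)*5 = 5/6 ≈ 0.83333)
N(b) = -24/19 (N(b) = -(-4 - 8)/(3*(5/6 - 4)) = -(-4)/(-19/6) = -(-4)*(-6)/19 = -1/3*72/19 = -24/19)
K = 145/88 (K = -145/(-64 + 3*(-8)) = -145/(-64 - 24) = -145/(-88) = -145*(-1/88) = 145/88 ≈ 1.6477)
u(2) + N(23)*K = -22 - 24/19*145/88 = -22 - 435/209 = -5033/209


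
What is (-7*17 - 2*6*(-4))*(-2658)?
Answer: 188718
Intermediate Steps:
(-7*17 - 2*6*(-4))*(-2658) = (-119 - 12*(-4))*(-2658) = (-119 + 48)*(-2658) = -71*(-2658) = 188718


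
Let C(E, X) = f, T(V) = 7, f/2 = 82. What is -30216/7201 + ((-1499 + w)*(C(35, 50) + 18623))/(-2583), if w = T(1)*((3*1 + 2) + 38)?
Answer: 161993606098/18600183 ≈ 8709.3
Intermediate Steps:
f = 164 (f = 2*82 = 164)
C(E, X) = 164
w = 301 (w = 7*((3*1 + 2) + 38) = 7*((3 + 2) + 38) = 7*(5 + 38) = 7*43 = 301)
-30216/7201 + ((-1499 + w)*(C(35, 50) + 18623))/(-2583) = -30216/7201 + ((-1499 + 301)*(164 + 18623))/(-2583) = -30216*1/7201 - 1198*18787*(-1/2583) = -30216/7201 - 22506826*(-1/2583) = -30216/7201 + 22506826/2583 = 161993606098/18600183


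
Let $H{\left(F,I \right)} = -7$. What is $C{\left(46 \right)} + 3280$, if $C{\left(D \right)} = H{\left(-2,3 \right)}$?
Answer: $3273$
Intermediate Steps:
$C{\left(D \right)} = -7$
$C{\left(46 \right)} + 3280 = -7 + 3280 = 3273$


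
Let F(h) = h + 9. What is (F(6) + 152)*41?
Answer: 6847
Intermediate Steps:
F(h) = 9 + h
(F(6) + 152)*41 = ((9 + 6) + 152)*41 = (15 + 152)*41 = 167*41 = 6847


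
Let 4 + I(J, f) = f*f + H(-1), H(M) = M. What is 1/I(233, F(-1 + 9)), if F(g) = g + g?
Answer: 1/251 ≈ 0.0039841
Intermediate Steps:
F(g) = 2*g
I(J, f) = -5 + f**2 (I(J, f) = -4 + (f*f - 1) = -4 + (f**2 - 1) = -4 + (-1 + f**2) = -5 + f**2)
1/I(233, F(-1 + 9)) = 1/(-5 + (2*(-1 + 9))**2) = 1/(-5 + (2*8)**2) = 1/(-5 + 16**2) = 1/(-5 + 256) = 1/251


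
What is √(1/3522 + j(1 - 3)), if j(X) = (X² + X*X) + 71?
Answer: √979957758/3522 ≈ 8.8882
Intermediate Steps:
j(X) = 71 + 2*X² (j(X) = (X² + X²) + 71 = 2*X² + 71 = 71 + 2*X²)
√(1/3522 + j(1 - 3)) = √(1/3522 + (71 + 2*(1 - 3)²)) = √(1/3522 + (71 + 2*(-2)²)) = √(1/3522 + (71 + 2*4)) = √(1/3522 + (71 + 8)) = √(1/3522 + 79) = √(278239/3522) = √979957758/3522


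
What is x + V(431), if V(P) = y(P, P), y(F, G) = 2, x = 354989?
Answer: 354991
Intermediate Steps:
V(P) = 2
x + V(431) = 354989 + 2 = 354991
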